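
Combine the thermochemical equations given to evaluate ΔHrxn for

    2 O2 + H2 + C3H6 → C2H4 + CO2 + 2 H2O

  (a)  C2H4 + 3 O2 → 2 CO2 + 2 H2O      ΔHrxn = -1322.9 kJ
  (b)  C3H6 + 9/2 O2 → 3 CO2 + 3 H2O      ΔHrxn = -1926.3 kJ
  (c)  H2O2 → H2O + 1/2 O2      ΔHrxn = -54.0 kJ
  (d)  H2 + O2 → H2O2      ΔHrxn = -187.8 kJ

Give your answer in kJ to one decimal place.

(a) reversed: +1322.9 kJ
(b) as written: -1926.3 kJ
(c) as written: -54.0 kJ
(d) as written: -187.8 kJ
ΔHrxn = (-1)·(-1322.9) + (1)·(-1926.3) + (1)·(-54.0) + (1)·(-187.8) = -845.2 kJ

ΔHrxn = -845.2 kJ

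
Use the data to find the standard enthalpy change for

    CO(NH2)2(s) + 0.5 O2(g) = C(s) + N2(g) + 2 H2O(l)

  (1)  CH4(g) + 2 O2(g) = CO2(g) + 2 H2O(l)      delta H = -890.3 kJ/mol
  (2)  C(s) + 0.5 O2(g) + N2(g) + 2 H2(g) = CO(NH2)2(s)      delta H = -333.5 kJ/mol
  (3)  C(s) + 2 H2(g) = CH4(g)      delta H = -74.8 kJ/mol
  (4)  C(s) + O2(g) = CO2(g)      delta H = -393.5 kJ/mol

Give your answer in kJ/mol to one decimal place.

(1) as written (H2O(l) already on the product side): -890.3 kJ/mol
(2) reversed (reverse to put CO(NH2)2(s) on the reactant side): +333.5 kJ/mol
(3) as written: -74.8 kJ/mol
(4) reversed: +393.5 kJ/mol
Combining the equations, delta H = (1)·(-890.3) + (-1)·(-333.5) + (1)·(-74.8) + (-1)·(-393.5) = -238.1 kJ/mol

delta H = -238.1 kJ/mol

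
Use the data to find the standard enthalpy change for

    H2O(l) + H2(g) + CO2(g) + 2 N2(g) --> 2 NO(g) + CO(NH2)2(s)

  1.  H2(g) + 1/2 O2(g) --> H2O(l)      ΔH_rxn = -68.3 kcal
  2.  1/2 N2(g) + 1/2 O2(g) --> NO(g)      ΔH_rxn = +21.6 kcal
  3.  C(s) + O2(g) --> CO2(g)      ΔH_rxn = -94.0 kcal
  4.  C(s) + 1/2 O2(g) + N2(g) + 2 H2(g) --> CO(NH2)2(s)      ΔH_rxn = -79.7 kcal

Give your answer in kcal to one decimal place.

ΔH_rxn = 125.8 kcal

eq. 1 reversed: +68.3 kcal
eq. 2 × 2: (2)·(+21.6) = +43.2 kcal
eq. 3 reversed: +94.0 kcal
eq. 4 as written: -79.7 kcal
Since enthalpy is a state function, ΔH_rxn = (+68.3) + (+43.2) + (+94.0) + (-79.7) = 125.8 kcal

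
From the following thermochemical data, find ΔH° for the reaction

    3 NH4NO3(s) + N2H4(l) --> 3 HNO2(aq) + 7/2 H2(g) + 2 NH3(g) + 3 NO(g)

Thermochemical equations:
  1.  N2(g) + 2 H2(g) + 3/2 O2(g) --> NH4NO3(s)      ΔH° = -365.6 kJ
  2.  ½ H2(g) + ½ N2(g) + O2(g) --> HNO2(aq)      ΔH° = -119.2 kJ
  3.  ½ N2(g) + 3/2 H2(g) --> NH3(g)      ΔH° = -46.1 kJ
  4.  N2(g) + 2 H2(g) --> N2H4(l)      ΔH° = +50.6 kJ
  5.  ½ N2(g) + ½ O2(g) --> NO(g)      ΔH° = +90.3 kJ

ΔH° = 867.3 kJ

eq. 1 reversed and × 3: (-3)·(-365.6) = +1096.8 kJ
eq. 2 × 3: (3)·(-119.2) = -357.6 kJ
eq. 3 × 2: (2)·(-46.1) = -92.2 kJ
eq. 4 reversed: -50.6 kJ
eq. 5 × 3: (3)·(+90.3) = +270.9 kJ
Combining the equations, ΔH° = (-3)·(-365.6) + (3)·(-119.2) + (2)·(-46.1) + (-1)·(+50.6) + (3)·(+90.3) = 867.3 kJ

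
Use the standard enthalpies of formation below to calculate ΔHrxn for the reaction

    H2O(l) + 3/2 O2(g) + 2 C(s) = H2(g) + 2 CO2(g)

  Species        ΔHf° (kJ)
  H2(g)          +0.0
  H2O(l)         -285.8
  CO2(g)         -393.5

ΔHrxn = -501.2 kJ

Products: 1·(+0.0) + 2·(-393.5) = -787.0
Reactants: 1·(-285.8) + 3/2·(+0.0) + 2·(+0.0) = -285.8
ΔHrxn = (-787.0) − (-285.8) = -501.2 kJ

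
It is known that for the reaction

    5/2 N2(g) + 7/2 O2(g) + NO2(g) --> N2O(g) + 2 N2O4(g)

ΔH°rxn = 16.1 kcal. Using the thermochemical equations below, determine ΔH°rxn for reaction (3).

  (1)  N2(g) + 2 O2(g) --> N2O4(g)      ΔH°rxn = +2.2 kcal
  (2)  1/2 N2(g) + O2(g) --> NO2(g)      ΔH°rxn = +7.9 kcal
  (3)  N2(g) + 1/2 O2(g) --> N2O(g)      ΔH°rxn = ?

(1) × 2: (2)·(+2.2) = +4.4 kcal
(2) reversed: -7.9 kcal
(3) as written: contributes x
+16.1 = (+4.4) + (-7.9) + x
x = (+16.1 − (-3.5)) / (1) = 19.6 kcal

ΔH°rxn = 19.6 kcal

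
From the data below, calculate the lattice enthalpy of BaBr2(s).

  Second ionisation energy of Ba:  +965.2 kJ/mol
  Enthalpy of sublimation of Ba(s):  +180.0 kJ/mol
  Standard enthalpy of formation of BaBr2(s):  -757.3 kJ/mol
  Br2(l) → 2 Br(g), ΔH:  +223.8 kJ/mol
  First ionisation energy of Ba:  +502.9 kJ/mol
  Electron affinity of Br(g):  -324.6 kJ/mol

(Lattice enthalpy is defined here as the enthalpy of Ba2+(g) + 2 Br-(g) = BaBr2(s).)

U = -1980.0 kJ/mol

ΔHf° = 1·ΔHsub + 1·(ΣIE) + 1·D(Br2) + 2·EA + U
-757.3 = 1·(+180.0) + 1·(+1468.1) + 1·(+223.8) + 2·(-324.6) + U
U = -757.3 − (+1222.7) = -1980.0 kJ/mol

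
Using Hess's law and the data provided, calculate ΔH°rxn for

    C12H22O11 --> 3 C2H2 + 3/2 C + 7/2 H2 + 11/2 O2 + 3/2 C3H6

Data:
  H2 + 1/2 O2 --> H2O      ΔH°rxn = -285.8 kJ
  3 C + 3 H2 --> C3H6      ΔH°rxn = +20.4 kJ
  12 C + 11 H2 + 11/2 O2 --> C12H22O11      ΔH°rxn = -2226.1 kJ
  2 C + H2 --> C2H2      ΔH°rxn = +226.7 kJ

equation 1: not needed (H2O appears nowhere else).
equation 2 × 3/2 (scale by 3/2 for the 3/2 C3H6): (3/2)·(+20.4) = +30.6 kJ
equation 3 reversed (C12H22O11 must end up as a reactant): +2226.1 kJ
equation 4 × 3 (×3 to match 3 C2H2 in the target): (3)·(+226.7) = +680.1 kJ
Summing the manipulated equations, ΔH°rxn = (+30.6) + (+2226.1) + (+680.1) = 2936.8 kJ

ΔH°rxn = 2936.8 kJ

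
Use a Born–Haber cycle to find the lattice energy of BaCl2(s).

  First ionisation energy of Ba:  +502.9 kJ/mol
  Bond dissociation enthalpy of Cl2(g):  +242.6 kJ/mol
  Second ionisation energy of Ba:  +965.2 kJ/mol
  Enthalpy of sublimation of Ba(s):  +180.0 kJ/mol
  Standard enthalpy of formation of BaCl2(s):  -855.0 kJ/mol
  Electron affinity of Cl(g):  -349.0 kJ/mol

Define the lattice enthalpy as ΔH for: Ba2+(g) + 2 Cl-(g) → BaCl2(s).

U = -2047.7 kJ/mol

ΔHf° = 1·ΔHsub + 1·(ΣIE) + 1·D(Cl2) + 2·EA + U
-855.0 = 1·(+180.0) + 1·(+1468.1) + 1·(+242.6) + 2·(-349.0) + U
U = -855.0 − (+1192.7) = -2047.7 kJ/mol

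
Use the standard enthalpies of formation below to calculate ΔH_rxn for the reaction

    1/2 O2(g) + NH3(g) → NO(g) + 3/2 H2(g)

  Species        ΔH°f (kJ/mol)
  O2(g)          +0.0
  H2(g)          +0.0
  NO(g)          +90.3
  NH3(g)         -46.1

Products: 1·(+90.3) + 3/2·(+0.0) = +90.3
Reactants: 1/2·(+0.0) + 1·(-46.1) = -46.1
ΔH_rxn = (+90.3) − (-46.1) = 136.4 kJ/mol

ΔH_rxn = 136.4 kJ/mol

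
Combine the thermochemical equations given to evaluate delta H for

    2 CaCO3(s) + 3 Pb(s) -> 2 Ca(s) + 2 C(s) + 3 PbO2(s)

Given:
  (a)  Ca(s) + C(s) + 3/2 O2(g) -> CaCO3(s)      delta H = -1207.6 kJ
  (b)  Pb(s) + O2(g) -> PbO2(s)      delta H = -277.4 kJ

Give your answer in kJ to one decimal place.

(a) reversed and × 2 (CaCO3(s) must end up as a reactant; ×2 to match 2 CaCO3(s) in the target): (-2)·(-1207.6) = +2415.2 kJ
(b) × 3 (scale by 3 for the 3 PbO2(s)): (3)·(-277.4) = -832.2 kJ
By Hess's law, delta H = (-2)·(-1207.6) + (3)·(-277.4) = 1583.0 kJ

delta H = 1583.0 kJ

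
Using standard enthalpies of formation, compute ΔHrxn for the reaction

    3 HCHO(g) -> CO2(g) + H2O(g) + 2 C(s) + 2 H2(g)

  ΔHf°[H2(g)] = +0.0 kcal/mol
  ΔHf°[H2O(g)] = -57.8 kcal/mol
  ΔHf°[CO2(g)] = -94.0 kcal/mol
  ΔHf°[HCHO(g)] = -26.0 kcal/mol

Products: 1·(-94.0) + 1·(-57.8) + 2·(+0.0) + 2·(+0.0) = -151.8
Reactants: 3·(-26.0) = -78.0
ΔHrxn = (-151.8) − (-78.0) = -73.8 kcal/mol

ΔHrxn = -73.8 kcal/mol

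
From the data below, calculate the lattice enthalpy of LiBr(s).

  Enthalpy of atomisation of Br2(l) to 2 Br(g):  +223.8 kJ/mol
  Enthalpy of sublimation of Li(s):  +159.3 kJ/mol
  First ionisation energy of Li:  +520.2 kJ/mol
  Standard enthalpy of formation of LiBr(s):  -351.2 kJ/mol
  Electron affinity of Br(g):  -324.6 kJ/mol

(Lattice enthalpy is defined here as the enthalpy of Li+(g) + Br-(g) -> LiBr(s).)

ΔHf° = 1·ΔHsub + 1·(ΣIE) + 1/2·D(Br2) + 1·EA + U
-351.2 = 1·(+159.3) + 1·(+520.2) + 1/2·(+223.8) + 1·(-324.6) + U
U = -351.2 − (+466.8) = -818.0 kJ/mol

U = -818.0 kJ/mol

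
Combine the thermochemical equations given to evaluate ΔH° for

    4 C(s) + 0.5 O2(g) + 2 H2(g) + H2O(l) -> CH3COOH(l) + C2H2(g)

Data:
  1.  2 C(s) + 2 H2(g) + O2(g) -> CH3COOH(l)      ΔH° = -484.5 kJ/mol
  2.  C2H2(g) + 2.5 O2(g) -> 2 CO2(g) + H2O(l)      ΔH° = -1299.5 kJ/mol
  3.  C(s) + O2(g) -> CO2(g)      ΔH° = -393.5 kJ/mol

ΔH° = 28.0 kJ/mol

eq. 1 as written: -484.5 kJ/mol
eq. 2 reversed: +1299.5 kJ/mol
eq. 3 × 2: (2)·(-393.5) = -787.0 kJ/mol
ΔH° = (1)·(-484.5) + (-1)·(-1299.5) + (2)·(-393.5) = 28.0 kJ/mol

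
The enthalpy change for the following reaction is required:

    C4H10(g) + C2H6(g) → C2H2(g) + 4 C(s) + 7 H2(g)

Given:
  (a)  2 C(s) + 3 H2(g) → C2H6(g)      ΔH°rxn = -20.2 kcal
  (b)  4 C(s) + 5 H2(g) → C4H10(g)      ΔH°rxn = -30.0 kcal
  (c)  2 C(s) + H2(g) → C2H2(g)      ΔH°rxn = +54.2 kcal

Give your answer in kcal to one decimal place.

ΔH°rxn = 104.4 kcal

(a) reversed: +20.2 kcal
(b) reversed: +30.0 kcal
(c) as written: +54.2 kcal
By Hess's law, ΔH°rxn = (-1)·(-20.2) + (-1)·(-30.0) + (1)·(+54.2) = 104.4 kcal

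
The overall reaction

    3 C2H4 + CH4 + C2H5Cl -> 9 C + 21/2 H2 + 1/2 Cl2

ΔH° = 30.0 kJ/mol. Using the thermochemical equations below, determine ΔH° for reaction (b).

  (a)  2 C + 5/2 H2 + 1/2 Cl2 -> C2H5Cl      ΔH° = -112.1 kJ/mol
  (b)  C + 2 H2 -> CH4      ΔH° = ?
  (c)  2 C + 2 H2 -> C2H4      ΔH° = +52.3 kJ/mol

ΔH° = -74.8 kJ/mol

(a) reversed: +112.1 kJ/mol
(b) reversed: contributes −x
(c) reversed and × 3: (-3)·(+52.3) = -156.9 kJ/mol
+30.0 = (+112.1) + (-156.9) − x
x = (+30.0 − (-44.8)) / (-1) = -74.8 kJ/mol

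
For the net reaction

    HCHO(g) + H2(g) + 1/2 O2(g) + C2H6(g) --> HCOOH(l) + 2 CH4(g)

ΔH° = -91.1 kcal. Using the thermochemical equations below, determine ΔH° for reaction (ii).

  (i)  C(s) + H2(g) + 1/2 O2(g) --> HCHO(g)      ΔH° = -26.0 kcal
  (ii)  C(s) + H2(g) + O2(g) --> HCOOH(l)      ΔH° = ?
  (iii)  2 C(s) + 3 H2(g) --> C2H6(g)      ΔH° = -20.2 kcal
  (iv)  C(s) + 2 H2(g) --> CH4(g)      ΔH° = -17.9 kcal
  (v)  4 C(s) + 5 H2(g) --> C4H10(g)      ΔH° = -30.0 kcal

(i) reversed: +26.0 kcal
(ii) as written: contributes x
(iii) reversed: +20.2 kcal
(iv) × 2: (2)·(-17.9) = -35.8 kcal
(v): not needed.
-91.1 = (+26.0) + (+20.2) + (-35.8) + x
x = (-91.1 − (+10.4)) / (1) = -101.5 kcal

ΔH° = -101.5 kcal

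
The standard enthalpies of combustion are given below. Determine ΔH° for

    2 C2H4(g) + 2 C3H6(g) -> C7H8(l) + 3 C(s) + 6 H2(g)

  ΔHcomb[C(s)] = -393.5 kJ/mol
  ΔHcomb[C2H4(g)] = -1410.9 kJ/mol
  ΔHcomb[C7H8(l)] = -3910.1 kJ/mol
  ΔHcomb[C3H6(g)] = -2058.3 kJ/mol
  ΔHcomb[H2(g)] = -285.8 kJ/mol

With combustion enthalpies, reactants minus products:
= [2·(-1410.9) + 2·(-2058.3)] − [1·(-3910.1) + 3·(-393.5) + 6·(-285.8)]
= -133.0 kJ/mol

ΔH° = -133.0 kJ/mol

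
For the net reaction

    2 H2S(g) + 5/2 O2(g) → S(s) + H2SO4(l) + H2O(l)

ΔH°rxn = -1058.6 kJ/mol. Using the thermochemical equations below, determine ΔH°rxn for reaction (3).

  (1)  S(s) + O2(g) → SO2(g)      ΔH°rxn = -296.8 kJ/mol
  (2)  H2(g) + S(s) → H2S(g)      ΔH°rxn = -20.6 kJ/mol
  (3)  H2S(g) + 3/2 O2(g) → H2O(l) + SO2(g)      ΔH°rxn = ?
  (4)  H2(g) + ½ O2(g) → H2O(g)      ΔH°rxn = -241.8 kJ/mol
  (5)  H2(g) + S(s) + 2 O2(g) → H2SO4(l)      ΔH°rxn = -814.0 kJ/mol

ΔH°rxn = -562.0 kJ/mol

(1) reversed: +296.8 kJ/mol
(2) reversed: +20.6 kJ/mol
(3) as written: contributes x
(4): not needed.
(5) as written: -814.0 kJ/mol
-1058.6 = (+296.8) + (+20.6) + (-814.0) + x
x = (-1058.6 − (-496.6)) / (1) = -562.0 kJ/mol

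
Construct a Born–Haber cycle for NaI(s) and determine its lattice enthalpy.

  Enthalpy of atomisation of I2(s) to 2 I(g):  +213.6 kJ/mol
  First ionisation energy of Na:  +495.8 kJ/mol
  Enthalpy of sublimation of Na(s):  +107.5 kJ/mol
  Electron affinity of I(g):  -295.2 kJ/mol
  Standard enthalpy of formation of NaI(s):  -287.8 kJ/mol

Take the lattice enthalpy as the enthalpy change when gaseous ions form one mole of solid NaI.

U = -702.7 kJ/mol

ΔHf° = 1·ΔHsub + 1·(ΣIE) + 1/2·D(I2) + 1·EA + U
-287.8 = 1·(+107.5) + 1·(+495.8) + 1/2·(+213.6) + 1·(-295.2) + U
U = -287.8 − (+414.9) = -702.7 kJ/mol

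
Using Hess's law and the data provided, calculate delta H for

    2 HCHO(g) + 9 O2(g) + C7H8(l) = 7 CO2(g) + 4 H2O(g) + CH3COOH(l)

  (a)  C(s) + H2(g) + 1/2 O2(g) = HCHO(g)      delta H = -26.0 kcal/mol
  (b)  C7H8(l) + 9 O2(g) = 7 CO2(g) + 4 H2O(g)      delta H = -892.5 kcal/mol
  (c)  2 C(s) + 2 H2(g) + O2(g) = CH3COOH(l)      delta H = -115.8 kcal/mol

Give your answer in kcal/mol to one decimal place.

delta H = -956.3 kcal/mol

(a) reversed and × 2 (reverse to put HCHO(g) on the reactant side; scale by 2 for the 2 HCHO(g)): (-2)·(-26.0) = +52.0 kcal/mol
(b) as written (C7H8(l) already on the reactant side): -892.5 kcal/mol
(c) as written (CH3COOH(l) already on the product side): -115.8 kcal/mol
Since enthalpy is a state function, delta H = (+52.0) + (-892.5) + (-115.8) = -956.3 kcal/mol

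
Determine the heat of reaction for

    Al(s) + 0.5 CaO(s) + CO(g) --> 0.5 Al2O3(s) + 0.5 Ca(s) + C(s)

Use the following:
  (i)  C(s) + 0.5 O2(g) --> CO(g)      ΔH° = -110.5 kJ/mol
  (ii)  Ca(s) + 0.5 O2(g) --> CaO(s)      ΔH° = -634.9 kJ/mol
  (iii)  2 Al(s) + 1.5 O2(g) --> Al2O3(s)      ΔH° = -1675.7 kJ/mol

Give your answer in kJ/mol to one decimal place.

(i) reversed: +110.5 kJ/mol
(ii) reversed and × 1/2: (-1/2)·(-634.9) = +317.45 kJ/mol
(iii) × 1/2: (1/2)·(-1675.7) = -837.85 kJ/mol
Combining the equations, ΔH° = (+110.5) + (+317.45) + (-837.85) = -409.9 kJ/mol

ΔH° = -409.9 kJ/mol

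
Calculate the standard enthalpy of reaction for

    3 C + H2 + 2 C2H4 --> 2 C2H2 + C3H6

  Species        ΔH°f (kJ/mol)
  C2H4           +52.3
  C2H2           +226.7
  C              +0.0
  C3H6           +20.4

Products: 2·(+226.7) + 1·(+20.4) = +473.8
Reactants: 3·(+0.0) + 1·(+0.0) + 2·(+52.3) = +104.6
ΔHrxn = (+473.8) − (+104.6) = 369.2 kJ/mol

ΔHrxn = 369.2 kJ/mol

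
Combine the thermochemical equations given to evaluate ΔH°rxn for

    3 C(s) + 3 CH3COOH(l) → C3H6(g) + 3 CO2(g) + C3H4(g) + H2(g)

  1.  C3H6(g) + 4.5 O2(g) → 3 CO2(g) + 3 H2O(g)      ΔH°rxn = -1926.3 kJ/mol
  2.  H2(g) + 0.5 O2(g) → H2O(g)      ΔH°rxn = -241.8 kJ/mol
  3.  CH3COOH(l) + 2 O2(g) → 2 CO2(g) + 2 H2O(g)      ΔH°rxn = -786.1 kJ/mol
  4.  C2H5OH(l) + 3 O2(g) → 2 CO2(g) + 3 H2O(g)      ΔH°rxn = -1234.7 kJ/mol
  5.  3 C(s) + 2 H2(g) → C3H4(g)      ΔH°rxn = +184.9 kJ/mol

eq. 1 reversed: +1926.3 kJ/mol
eq. 2 reversed and × 3: (-3)·(-241.8) = +725.4 kJ/mol
eq. 3 × 3: (3)·(-786.1) = -2358.3 kJ/mol
eq. 4: not needed.
eq. 5 as written: +184.9 kJ/mol
Combining the equations, ΔH°rxn = (-1)·(-1926.3) + (-3)·(-241.8) + (3)·(-786.1) + (1)·(+184.9) = 478.3 kJ/mol

ΔH°rxn = 478.3 kJ/mol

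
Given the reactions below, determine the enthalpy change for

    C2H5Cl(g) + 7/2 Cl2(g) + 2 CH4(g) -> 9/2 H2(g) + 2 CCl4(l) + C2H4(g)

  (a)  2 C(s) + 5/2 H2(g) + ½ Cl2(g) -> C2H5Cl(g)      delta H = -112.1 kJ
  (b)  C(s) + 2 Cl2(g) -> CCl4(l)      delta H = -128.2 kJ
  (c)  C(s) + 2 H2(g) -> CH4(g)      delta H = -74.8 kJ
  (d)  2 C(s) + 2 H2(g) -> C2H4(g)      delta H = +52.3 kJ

delta H = 57.6 kJ

(a) reversed (C2H5Cl(g) must end up as a reactant): +112.1 kJ
(b) × 2 (scale by 2 for the 2 CCl4(l)): (2)·(-128.2) = -256.4 kJ
(c) reversed and × 2 (CH4(g) must end up as a reactant; ×2 to match 2 CH4(g) in the target): (-2)·(-74.8) = +149.6 kJ
(d) as written (C2H4(g) already on the product side): +52.3 kJ
Combining the equations, delta H = (+112.1) + (-256.4) + (+149.6) + (+52.3) = 57.6 kJ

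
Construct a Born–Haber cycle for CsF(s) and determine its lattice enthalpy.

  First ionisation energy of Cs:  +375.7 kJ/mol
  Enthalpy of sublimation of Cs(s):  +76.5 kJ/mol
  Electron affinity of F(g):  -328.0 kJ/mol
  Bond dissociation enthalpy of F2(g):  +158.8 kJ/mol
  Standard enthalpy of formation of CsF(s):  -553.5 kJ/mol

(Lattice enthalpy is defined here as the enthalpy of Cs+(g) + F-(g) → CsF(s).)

ΔHf° = 1·ΔHsub + 1·(ΣIE) + 1/2·D(F2) + 1·EA + U
-553.5 = 1·(+76.5) + 1·(+375.7) + 1/2·(+158.8) + 1·(-328.0) + U
U = -553.5 − (+203.6) = -757.1 kJ/mol

U = -757.1 kJ/mol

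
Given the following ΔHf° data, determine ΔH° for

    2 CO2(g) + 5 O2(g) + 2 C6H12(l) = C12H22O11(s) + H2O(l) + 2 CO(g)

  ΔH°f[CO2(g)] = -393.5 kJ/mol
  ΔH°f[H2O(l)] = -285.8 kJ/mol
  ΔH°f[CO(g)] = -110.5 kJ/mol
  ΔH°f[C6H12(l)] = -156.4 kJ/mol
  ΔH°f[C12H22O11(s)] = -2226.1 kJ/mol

ΔH° = -1633.1 kJ/mol

Products: 1·(-2226.1) + 1·(-285.8) + 2·(-110.5) = -2732.9
Reactants: 2·(-393.5) + 5·(+0.0) + 2·(-156.4) = -1099.8
ΔH° = (-2732.9) − (-1099.8) = -1633.1 kJ/mol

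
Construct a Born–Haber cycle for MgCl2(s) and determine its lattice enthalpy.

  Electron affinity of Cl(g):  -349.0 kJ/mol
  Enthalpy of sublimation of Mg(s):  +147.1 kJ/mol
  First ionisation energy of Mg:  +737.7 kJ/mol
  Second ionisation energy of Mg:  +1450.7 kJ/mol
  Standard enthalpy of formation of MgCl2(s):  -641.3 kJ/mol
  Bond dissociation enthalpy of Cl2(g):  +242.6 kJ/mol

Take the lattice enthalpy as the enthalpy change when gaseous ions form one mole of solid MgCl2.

ΔHf° = 1·ΔHsub + 1·(ΣIE) + 1·D(Cl2) + 2·EA + U
-641.3 = 1·(+147.1) + 1·(+2188.4) + 1·(+242.6) + 2·(-349.0) + U
U = -641.3 − (+1880.1) = -2521.4 kJ/mol

U = -2521.4 kJ/mol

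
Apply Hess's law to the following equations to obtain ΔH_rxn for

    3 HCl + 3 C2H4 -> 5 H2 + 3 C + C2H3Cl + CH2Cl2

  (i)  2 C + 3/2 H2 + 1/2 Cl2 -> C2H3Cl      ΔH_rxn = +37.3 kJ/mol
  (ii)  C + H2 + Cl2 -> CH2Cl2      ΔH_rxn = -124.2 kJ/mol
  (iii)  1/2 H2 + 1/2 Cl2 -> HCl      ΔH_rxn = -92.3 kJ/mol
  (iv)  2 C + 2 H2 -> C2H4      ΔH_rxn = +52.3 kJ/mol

ΔH_rxn = 33.1 kJ/mol

(i) as written: +37.3 kJ/mol
(ii) as written: -124.2 kJ/mol
(iii) reversed and × 3: (-3)·(-92.3) = +276.9 kJ/mol
(iv) reversed and × 3: (-3)·(+52.3) = -156.9 kJ/mol
Since enthalpy is a state function, ΔH_rxn = (1)·(+37.3) + (1)·(-124.2) + (-3)·(-92.3) + (-3)·(+52.3) = 33.1 kJ/mol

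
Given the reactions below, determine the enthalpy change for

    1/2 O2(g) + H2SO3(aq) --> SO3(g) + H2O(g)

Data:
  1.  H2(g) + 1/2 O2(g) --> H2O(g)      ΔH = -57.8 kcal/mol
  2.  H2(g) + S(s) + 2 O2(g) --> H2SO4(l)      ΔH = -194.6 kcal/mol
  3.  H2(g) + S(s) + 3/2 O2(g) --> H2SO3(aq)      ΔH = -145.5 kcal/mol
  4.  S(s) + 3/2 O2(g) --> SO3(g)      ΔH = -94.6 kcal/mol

ΔH = -6.9 kcal/mol

eq. 1 as written: -57.8 kcal/mol
eq. 2: not needed.
eq. 3 reversed: +145.5 kcal/mol
eq. 4 as written: -94.6 kcal/mol
Summing the manipulated equations, ΔH = (-57.8) + (+145.5) + (-94.6) = -6.9 kcal/mol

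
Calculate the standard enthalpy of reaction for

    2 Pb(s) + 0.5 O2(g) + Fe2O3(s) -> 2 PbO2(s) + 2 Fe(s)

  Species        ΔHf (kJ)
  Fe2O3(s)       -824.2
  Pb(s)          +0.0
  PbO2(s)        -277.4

ΔH° = 269.4 kJ

Products: 2·(-277.4) + 2·(+0.0) = -554.8
Reactants: 2·(+0.0) + 1/2·(+0.0) + 1·(-824.2) = -824.2
ΔH° = (-554.8) − (-824.2) = 269.4 kJ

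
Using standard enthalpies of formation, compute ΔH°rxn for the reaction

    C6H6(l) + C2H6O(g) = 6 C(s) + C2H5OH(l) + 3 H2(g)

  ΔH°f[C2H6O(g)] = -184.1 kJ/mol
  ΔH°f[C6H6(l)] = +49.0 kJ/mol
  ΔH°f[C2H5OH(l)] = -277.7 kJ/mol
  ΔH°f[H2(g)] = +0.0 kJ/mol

ΔH°rxn = -142.6 kJ/mol

ΔH°rxn = Σ nΔHf°(products) − Σ nΔHf°(reactants).
Products: 6·(+0.0) + 1·(-277.7) + 3·(+0.0) = -277.7
Reactants: 1·(+49.0) + 1·(-184.1) = -135.1
ΔH°rxn = (-277.7) − (-135.1) = -142.6 kJ/mol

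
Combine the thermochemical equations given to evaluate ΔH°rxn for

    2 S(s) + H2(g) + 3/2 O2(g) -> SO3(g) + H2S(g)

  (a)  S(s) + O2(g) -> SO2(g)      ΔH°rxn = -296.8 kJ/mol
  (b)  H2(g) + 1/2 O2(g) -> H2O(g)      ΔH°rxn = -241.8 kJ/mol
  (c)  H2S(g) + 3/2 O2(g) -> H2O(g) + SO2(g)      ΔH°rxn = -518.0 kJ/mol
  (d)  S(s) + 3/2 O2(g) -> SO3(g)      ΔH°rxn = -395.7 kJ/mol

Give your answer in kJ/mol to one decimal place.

(a) as written: -296.8 kJ/mol
(b) as written: -241.8 kJ/mol
(c) reversed: +518.0 kJ/mol
(d) as written: -395.7 kJ/mol
ΔH°rxn = (-296.8) + (-241.8) + (+518.0) + (-395.7) = -416.3 kJ/mol

ΔH°rxn = -416.3 kJ/mol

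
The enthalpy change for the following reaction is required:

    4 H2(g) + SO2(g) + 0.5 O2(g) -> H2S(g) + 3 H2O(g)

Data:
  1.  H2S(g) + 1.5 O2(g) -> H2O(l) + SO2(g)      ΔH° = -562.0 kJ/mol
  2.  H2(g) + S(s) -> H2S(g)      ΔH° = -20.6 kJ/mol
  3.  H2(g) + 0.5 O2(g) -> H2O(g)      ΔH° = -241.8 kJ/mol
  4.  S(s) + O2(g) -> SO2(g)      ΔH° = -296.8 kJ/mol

ΔH° = -449.2 kJ/mol

eq. 1: not needed (H2O(l) appears nowhere else).
eq. 2 as written: -20.6 kJ/mol
eq. 3 × 3 (scale by 3 for the 3 H2O(g)): (3)·(-241.8) = -725.4 kJ/mol
eq. 4 reversed: +296.8 kJ/mol
ΔH° = (-20.6) + (-725.4) + (+296.8) = -449.2 kJ/mol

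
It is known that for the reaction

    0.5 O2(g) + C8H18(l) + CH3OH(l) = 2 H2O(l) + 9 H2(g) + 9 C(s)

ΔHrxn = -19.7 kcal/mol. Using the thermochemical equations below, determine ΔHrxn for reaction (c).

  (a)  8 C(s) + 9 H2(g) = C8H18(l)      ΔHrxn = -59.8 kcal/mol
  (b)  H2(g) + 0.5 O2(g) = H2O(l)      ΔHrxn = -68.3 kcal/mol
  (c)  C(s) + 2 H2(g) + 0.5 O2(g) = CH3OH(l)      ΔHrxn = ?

ΔHrxn = -57.1 kcal/mol

(a) reversed: +59.8 kcal/mol
(b) × 2: (2)·(-68.3) = -136.6 kcal/mol
(c) reversed: contributes −x
-19.7 = (+59.8) + (-136.6) − x
x = (-19.7 − (-76.8)) / (-1) = -57.1 kcal/mol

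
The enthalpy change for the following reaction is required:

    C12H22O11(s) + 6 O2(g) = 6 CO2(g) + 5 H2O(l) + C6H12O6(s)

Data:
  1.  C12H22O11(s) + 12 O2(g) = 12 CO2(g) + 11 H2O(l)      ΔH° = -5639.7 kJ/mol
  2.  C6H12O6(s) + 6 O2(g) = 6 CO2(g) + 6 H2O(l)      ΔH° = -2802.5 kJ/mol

eq. 1 as written (C12H22O11(s) already on the reactant side): -5639.7 kJ/mol
eq. 2 reversed (C6H12O6(s) must end up as a product): +2802.5 kJ/mol
Combining the equations, ΔH° = (1)·(-5639.7) + (-1)·(-2802.5) = -2837.2 kJ/mol

ΔH° = -2837.2 kJ/mol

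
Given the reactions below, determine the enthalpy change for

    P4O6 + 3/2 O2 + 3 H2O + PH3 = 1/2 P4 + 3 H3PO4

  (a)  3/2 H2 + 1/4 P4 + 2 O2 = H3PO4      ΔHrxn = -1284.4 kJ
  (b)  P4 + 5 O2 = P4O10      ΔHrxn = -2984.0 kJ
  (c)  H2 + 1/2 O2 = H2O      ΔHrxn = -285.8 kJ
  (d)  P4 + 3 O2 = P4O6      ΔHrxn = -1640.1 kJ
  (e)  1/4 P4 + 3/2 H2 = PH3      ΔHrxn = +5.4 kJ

(a) × 3: (3)·(-1284.4) = -3853.2 kJ
(b): not needed.
(c) reversed and × 3: (-3)·(-285.8) = +857.4 kJ
(d) reversed: +1640.1 kJ
(e) reversed: -5.4 kJ
Summing the manipulated equations, ΔHrxn = (-3853.2) + (+857.4) + (+1640.1) + (-5.4) = -1361.1 kJ

ΔHrxn = -1361.1 kJ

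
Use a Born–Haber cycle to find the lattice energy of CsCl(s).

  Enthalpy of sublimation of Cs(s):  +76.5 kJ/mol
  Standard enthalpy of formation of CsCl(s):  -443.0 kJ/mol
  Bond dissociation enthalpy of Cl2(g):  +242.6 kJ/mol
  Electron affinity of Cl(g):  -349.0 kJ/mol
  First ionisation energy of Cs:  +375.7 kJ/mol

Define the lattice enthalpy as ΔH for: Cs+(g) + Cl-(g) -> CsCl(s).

ΔHf° = 1·ΔHsub + 1·(ΣIE) + 1/2·D(Cl2) + 1·EA + U
-443.0 = 1·(+76.5) + 1·(+375.7) + 1/2·(+242.6) + 1·(-349.0) + U
U = -443.0 − (+224.5) = -667.5 kJ/mol

U = -667.5 kJ/mol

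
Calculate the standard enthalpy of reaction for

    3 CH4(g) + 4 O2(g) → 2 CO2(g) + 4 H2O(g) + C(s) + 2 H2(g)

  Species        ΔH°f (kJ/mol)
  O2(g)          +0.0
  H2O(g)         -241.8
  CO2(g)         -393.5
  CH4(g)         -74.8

ΔH°rxn = -1529.8 kJ/mol

ΔH°rxn = Σ nΔHf°(products) − Σ nΔHf°(reactants).
Products: 2·(-393.5) + 4·(-241.8) + 1·(+0.0) + 2·(+0.0) = -1754.2
Reactants: 3·(-74.8) + 4·(+0.0) = -224.4
ΔH°rxn = (-1754.2) − (-224.4) = -1529.8 kJ/mol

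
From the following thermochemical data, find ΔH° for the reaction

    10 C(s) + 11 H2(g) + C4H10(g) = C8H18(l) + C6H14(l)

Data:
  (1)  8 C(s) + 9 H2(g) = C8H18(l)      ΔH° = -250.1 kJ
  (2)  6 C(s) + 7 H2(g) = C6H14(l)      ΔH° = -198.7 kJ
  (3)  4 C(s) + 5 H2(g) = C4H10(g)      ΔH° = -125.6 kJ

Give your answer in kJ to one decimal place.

ΔH° = -323.2 kJ

(1) as written (C8H18(l) already on the product side): -250.1 kJ
(2) as written (C6H14(l) already on the product side): -198.7 kJ
(3) reversed (C4H10(g) must end up as a reactant): +125.6 kJ
ΔH° = (-250.1) + (-198.7) + (+125.6) = -323.2 kJ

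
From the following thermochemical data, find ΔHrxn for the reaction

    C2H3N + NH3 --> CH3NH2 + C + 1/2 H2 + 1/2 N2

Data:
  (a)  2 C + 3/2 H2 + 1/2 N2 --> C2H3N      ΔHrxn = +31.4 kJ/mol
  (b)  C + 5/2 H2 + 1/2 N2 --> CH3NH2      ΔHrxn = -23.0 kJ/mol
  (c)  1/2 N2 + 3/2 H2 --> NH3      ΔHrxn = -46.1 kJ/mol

(a) reversed: -31.4 kJ/mol
(b) as written: -23.0 kJ/mol
(c) reversed: +46.1 kJ/mol
By Hess's law, ΔHrxn = (-31.4) + (-23.0) + (+46.1) = -8.3 kJ/mol

ΔHrxn = -8.3 kJ/mol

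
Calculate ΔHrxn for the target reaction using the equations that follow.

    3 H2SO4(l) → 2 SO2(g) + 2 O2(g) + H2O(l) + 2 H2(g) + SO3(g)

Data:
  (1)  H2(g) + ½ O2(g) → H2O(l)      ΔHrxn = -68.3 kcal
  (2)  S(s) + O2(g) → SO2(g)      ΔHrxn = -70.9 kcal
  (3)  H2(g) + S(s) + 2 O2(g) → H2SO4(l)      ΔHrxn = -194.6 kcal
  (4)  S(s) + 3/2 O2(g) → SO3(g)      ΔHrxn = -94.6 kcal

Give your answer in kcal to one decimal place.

ΔHrxn = 279.1 kcal

(1) as written (H2O(l) already on the product side): -68.3 kcal
(2) × 2 (scale by 2 for the 2 SO2(g)): (2)·(-70.9) = -141.8 kcal
(3) reversed and × 3 (H2SO4(l) must end up as a reactant; ×3 to match 3 H2SO4(l) in the target): (-3)·(-194.6) = +583.8 kcal
(4) as written (SO3(g) already on the product side): -94.6 kcal
ΔHrxn = (-68.3) + (-141.8) + (+583.8) + (-94.6) = 279.1 kcal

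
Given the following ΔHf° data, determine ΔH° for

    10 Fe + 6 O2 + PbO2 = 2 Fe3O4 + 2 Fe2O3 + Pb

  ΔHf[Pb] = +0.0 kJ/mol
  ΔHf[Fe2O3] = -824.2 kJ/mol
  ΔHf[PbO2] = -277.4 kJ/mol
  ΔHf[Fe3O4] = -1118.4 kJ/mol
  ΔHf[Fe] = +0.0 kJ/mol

ΔH°rxn = Σ nΔHf°(products) − Σ nΔHf°(reactants).
Products: 2·(-1118.4) + 2·(-824.2) + 1·(+0.0) = -3885.2
Reactants: 10·(+0.0) + 6·(+0.0) + 1·(-277.4) = -277.4
ΔH° = (-3885.2) − (-277.4) = -3607.8 kJ/mol

ΔH° = -3607.8 kJ/mol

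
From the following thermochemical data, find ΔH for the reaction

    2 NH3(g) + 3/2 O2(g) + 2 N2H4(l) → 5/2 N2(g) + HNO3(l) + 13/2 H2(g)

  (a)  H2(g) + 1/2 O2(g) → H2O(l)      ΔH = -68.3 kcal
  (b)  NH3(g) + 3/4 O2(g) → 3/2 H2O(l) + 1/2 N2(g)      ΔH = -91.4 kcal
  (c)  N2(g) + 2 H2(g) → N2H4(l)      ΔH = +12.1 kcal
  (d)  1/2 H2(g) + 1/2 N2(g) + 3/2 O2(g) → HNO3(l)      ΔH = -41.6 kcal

ΔH = -43.7 kcal

(a) reversed and × 3: (-3)·(-68.3) = +204.9 kcal
(b) × 2: (2)·(-91.4) = -182.8 kcal
(c) reversed and × 2: (-2)·(+12.1) = -24.2 kcal
(d) as written: -41.6 kcal
Combining the equations, ΔH = (-3)·(-68.3) + (2)·(-91.4) + (-2)·(+12.1) + (1)·(-41.6) = -43.7 kcal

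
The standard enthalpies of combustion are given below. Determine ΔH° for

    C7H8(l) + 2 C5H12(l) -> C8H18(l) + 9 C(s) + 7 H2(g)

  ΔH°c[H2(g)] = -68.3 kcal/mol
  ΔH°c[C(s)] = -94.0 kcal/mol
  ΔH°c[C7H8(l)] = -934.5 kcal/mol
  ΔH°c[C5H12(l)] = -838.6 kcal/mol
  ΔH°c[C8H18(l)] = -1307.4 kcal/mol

ΔH° = 19.8 kcal/mol

With combustion enthalpies, reactants minus products:
= [1·(-934.5) + 2·(-838.6)] − [1·(-1307.4) + 9·(-94.0) + 7·(-68.3)]
= 19.8 kcal/mol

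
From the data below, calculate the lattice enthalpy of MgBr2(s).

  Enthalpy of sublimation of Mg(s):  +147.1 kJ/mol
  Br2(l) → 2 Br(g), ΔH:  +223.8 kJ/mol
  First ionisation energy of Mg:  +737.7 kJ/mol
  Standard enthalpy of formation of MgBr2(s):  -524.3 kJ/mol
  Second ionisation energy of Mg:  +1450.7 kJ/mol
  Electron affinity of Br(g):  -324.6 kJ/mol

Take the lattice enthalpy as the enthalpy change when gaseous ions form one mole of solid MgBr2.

ΔHf° = 1·ΔHsub + 1·(ΣIE) + 1·D(Br2) + 2·EA + U
-524.3 = 1·(+147.1) + 1·(+2188.4) + 1·(+223.8) + 2·(-324.6) + U
U = -524.3 − (+1910.1) = -2434.4 kJ/mol

U = -2434.4 kJ/mol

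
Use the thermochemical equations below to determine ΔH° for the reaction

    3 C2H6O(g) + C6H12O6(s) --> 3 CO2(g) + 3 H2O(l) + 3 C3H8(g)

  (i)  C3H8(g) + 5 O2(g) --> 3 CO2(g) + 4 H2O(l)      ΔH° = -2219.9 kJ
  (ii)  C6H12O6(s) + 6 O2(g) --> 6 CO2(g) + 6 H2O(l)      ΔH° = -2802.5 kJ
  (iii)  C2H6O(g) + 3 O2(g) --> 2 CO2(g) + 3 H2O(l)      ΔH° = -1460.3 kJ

ΔH° = -523.7 kJ

(i) reversed and × 3 (C3H8(g) must end up as a product; ×3 to match 3 C3H8(g) in the target): (-3)·(-2219.9) = +6659.7 kJ
(ii) as written (C6H12O6(s) already on the reactant side): -2802.5 kJ
(iii) × 3 (scale by 3 for the 3 C2H6O(g)): (3)·(-1460.3) = -4380.9 kJ
ΔH° = (+6659.7) + (-2802.5) + (-4380.9) = -523.7 kJ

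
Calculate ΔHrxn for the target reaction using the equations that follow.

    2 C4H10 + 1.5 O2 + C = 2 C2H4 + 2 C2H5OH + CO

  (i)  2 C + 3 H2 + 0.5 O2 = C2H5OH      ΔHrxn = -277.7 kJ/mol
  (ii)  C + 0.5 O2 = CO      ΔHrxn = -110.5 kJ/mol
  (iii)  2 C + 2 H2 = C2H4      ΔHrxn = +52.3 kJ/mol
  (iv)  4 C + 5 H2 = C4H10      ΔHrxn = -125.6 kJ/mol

(i) × 2: (2)·(-277.7) = -555.4 kJ/mol
(ii) as written: -110.5 kJ/mol
(iii) × 2: (2)·(+52.3) = +104.6 kJ/mol
(iv) reversed and × 2: (-2)·(-125.6) = +251.2 kJ/mol
ΔHrxn = (-555.4) + (-110.5) + (+104.6) + (+251.2) = -310.1 kJ/mol

ΔHrxn = -310.1 kJ/mol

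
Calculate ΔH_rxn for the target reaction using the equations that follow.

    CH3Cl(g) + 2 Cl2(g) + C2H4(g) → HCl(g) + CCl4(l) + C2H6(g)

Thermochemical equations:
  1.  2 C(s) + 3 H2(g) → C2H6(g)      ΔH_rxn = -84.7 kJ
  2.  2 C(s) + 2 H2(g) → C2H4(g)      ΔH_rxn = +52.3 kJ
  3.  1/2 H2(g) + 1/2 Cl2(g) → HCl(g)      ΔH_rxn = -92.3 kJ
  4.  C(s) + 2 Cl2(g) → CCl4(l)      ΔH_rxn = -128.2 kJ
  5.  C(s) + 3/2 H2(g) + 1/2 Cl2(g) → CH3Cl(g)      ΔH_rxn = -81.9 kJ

ΔH_rxn = -275.6 kJ

eq. 1 as written: -84.7 kJ
eq. 2 reversed: -52.3 kJ
eq. 3 as written: -92.3 kJ
eq. 4 as written: -128.2 kJ
eq. 5 reversed: +81.9 kJ
Combining the equations, ΔH_rxn = (-84.7) + (-52.3) + (-92.3) + (-128.2) + (+81.9) = -275.6 kJ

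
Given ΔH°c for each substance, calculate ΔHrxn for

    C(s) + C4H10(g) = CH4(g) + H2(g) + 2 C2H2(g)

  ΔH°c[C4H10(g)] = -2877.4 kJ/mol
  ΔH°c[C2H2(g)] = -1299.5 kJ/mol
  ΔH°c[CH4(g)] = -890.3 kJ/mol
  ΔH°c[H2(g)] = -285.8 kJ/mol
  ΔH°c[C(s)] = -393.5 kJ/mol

Using ΔH = Σ nΔHc°(reactants) − Σ nΔHc°(products):
= [1·(-393.5) + 1·(-2877.4)] − [1·(-890.3) + 1·(-285.8) + 2·(-1299.5)]
= 504.2 kJ/mol

ΔHrxn = 504.2 kJ/mol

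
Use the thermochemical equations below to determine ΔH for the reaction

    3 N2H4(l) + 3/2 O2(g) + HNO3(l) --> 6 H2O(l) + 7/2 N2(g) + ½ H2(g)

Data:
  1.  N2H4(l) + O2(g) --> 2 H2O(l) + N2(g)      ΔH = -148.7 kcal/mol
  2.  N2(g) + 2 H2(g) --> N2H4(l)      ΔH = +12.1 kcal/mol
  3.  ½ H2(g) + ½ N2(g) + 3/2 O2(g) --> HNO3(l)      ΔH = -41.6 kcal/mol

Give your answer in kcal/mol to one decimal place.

ΔH = -404.5 kcal/mol

eq. 1 × 3: (3)·(-148.7) = -446.1 kcal/mol
eq. 2: not needed.
eq. 3 reversed: +41.6 kcal/mol
ΔH = (3)·(-148.7) + (-1)·(-41.6) = -404.5 kcal/mol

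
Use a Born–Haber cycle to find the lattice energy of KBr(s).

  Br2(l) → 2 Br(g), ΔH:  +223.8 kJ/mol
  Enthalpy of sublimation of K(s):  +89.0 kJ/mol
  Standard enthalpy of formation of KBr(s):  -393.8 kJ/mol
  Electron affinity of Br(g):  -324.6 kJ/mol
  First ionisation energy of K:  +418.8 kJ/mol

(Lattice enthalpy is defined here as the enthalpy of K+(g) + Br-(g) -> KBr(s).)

ΔHf° = 1·ΔHsub + 1·(ΣIE) + 1/2·D(Br2) + 1·EA + U
-393.8 = 1·(+89.0) + 1·(+418.8) + 1/2·(+223.8) + 1·(-324.6) + U
U = -393.8 − (+295.1) = -688.9 kJ/mol

U = -688.9 kJ/mol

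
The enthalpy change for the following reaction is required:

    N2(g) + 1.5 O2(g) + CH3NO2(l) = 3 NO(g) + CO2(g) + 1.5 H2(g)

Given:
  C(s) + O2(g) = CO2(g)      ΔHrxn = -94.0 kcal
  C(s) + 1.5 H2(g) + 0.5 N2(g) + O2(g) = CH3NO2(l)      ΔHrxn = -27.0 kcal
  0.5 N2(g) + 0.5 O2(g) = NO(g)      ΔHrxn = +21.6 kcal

ΔHrxn = -2.2 kcal

equation 1 as written (CO2(g) already on the product side): -94.0 kcal
equation 2 reversed (reverse to put CH3NO2(l) on the reactant side): +27.0 kcal
equation 3 × 3 (scale by 3 for the 3 NO(g)): (3)·(+21.6) = +64.8 kcal
ΔHrxn = (-94.0) + (+27.0) + (+64.8) = -2.2 kcal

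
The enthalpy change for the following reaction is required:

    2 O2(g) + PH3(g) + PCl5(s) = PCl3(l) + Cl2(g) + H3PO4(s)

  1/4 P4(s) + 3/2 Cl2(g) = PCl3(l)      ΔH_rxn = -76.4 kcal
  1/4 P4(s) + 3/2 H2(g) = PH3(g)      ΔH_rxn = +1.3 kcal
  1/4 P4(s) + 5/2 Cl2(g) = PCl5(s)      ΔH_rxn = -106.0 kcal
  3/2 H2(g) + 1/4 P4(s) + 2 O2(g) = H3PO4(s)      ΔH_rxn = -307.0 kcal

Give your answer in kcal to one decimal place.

equation 1 as written (PCl3(l) already on the product side): -76.4 kcal
equation 2 reversed (PH3(g) must end up as a reactant): -1.3 kcal
equation 3 reversed (PCl5(s) must end up as a reactant): +106.0 kcal
equation 4 as written (H3PO4(s) already on the product side): -307.0 kcal
Summing the manipulated equations, ΔH_rxn = (-76.4) + (-1.3) + (+106.0) + (-307.0) = -278.7 kcal

ΔH_rxn = -278.7 kcal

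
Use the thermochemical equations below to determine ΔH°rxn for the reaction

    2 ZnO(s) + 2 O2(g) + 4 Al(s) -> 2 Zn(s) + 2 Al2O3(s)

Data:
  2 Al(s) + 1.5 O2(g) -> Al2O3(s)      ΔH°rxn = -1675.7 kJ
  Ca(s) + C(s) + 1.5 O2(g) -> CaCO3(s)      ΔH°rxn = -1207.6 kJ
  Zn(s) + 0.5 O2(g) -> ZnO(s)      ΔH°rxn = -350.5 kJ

ΔH°rxn = -2650.4 kJ

equation 1 × 2 (scale by 2 for the 2 Al2O3(s)): (2)·(-1675.7) = -3351.4 kJ
equation 2: not needed (C(s) appears nowhere else).
equation 3 reversed and × 2 (reverse to put ZnO(s) on the reactant side; scale by 2 for the 2 ZnO(s)): (-2)·(-350.5) = +701.0 kJ
ΔH°rxn = (-3351.4) + (+701.0) = -2650.4 kJ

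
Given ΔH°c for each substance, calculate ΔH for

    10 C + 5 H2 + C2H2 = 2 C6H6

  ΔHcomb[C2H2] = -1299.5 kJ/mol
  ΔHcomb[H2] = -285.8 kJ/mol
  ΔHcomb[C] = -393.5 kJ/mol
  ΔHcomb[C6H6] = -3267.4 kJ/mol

ΔH = -128.7 kJ/mol

Using ΔH = Σ nΔHc°(reactants) − Σ nΔHc°(products):
= [10·(-393.5) + 5·(-285.8) + 1·(-1299.5)] − [2·(-3267.4)]
= -128.7 kJ/mol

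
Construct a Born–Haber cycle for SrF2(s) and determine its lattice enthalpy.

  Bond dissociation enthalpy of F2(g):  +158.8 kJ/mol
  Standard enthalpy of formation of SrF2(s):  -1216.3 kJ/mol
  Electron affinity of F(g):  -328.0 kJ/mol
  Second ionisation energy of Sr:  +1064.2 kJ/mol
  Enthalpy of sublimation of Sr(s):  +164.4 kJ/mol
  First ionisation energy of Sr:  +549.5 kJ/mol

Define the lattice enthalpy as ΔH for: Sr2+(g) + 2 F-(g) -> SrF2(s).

U = -2497.2 kJ/mol

ΔHf° = 1·ΔHsub + 1·(ΣIE) + 1·D(F2) + 2·EA + U
-1216.3 = 1·(+164.4) + 1·(+1613.7) + 1·(+158.8) + 2·(-328.0) + U
U = -1216.3 − (+1280.9) = -2497.2 kJ/mol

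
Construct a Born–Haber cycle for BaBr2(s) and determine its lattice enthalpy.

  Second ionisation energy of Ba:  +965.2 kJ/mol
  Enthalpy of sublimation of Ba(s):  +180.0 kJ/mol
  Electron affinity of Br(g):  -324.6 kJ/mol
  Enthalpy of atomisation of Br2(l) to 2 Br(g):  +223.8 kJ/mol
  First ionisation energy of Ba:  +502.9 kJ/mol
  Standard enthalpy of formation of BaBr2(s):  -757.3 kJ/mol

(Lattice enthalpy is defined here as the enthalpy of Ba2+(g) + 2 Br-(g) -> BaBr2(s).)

ΔHf° = 1·ΔHsub + 1·(ΣIE) + 1·D(Br2) + 2·EA + U
-757.3 = 1·(+180.0) + 1·(+1468.1) + 1·(+223.8) + 2·(-324.6) + U
U = -757.3 − (+1222.7) = -1980.0 kJ/mol

U = -1980.0 kJ/mol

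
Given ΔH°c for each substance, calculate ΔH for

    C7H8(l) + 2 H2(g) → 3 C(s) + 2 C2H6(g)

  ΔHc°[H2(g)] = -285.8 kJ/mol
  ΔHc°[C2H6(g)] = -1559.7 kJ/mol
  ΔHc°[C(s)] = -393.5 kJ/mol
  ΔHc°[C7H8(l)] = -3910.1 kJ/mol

ΔH = -181.8 kJ/mol

Using ΔH = Σ nΔHc°(reactants) − Σ nΔHc°(products):
= [1·(-3910.1) + 2·(-285.8)] − [3·(-393.5) + 2·(-1559.7)]
= -181.8 kJ/mol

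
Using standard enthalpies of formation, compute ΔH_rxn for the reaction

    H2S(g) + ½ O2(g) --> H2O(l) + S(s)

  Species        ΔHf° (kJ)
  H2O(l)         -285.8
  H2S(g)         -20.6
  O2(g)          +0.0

ΔH°rxn = Σ nΔHf°(products) − Σ nΔHf°(reactants).
Products: 1·(-285.8) + 1·(+0.0) = -285.8
Reactants: 1·(-20.6) + 1/2·(+0.0) = -20.6
ΔH_rxn = (-285.8) − (-20.6) = -265.2 kJ

ΔH_rxn = -265.2 kJ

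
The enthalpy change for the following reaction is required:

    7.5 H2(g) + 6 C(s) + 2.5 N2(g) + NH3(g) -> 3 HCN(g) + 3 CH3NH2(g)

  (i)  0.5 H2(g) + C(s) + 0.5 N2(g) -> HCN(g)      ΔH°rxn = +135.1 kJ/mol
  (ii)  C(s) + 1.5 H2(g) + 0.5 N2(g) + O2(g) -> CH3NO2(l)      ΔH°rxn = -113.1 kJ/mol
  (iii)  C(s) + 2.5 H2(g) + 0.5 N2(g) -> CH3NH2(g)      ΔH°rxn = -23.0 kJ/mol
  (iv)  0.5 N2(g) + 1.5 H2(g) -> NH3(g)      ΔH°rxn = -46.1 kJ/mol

ΔH°rxn = 382.4 kJ/mol

(i) × 3: (3)·(+135.1) = +405.3 kJ/mol
(ii): not needed.
(iii) × 3: (3)·(-23.0) = -69.0 kJ/mol
(iv) reversed: +46.1 kJ/mol
ΔH°rxn = (+405.3) + (-69.0) + (+46.1) = 382.4 kJ/mol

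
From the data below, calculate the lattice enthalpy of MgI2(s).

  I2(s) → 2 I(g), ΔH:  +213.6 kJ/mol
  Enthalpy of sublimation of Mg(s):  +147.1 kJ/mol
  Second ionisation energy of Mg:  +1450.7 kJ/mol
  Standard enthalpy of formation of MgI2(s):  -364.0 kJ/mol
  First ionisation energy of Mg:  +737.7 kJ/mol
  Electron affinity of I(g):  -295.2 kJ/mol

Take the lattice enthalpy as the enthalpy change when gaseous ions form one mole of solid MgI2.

U = -2322.7 kJ/mol

ΔHf° = 1·ΔHsub + 1·(ΣIE) + 1·D(I2) + 2·EA + U
-364.0 = 1·(+147.1) + 1·(+2188.4) + 1·(+213.6) + 2·(-295.2) + U
U = -364.0 − (+1958.7) = -2322.7 kJ/mol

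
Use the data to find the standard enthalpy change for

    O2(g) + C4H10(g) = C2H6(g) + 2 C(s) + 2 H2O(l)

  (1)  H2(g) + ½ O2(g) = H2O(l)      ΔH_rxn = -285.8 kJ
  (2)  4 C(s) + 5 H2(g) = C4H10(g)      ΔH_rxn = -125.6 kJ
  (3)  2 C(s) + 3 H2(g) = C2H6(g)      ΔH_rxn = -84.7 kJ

ΔH_rxn = -530.7 kJ

(1) × 2 (scale by 2 for the 2 H2O(l)): (2)·(-285.8) = -571.6 kJ
(2) reversed (C4H10(g) must end up as a reactant): +125.6 kJ
(3) as written (C2H6(g) already on the product side): -84.7 kJ
ΔH_rxn = (2)·(-285.8) + (-1)·(-125.6) + (1)·(-84.7) = -530.7 kJ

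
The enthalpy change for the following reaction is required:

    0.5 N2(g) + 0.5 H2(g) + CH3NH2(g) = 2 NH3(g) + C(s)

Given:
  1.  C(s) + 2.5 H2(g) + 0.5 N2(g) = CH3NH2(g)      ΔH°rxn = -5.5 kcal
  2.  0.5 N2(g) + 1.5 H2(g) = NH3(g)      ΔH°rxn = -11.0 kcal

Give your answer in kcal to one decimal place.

eq. 1 reversed: +5.5 kcal
eq. 2 × 2: (2)·(-11.0) = -22.0 kcal
By Hess's law, ΔH°rxn = (+5.5) + (-22.0) = -16.5 kcal

ΔH°rxn = -16.5 kcal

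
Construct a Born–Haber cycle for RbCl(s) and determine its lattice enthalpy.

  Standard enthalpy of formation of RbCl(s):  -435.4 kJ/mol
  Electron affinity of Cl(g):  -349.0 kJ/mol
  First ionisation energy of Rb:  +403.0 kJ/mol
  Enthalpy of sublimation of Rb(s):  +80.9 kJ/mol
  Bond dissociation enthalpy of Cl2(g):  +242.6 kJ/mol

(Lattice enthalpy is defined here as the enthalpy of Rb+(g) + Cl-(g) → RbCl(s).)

ΔHf° = 1·ΔHsub + 1·(ΣIE) + 1/2·D(Cl2) + 1·EA + U
-435.4 = 1·(+80.9) + 1·(+403.0) + 1/2·(+242.6) + 1·(-349.0) + U
U = -435.4 − (+256.2) = -691.6 kJ/mol

U = -691.6 kJ/mol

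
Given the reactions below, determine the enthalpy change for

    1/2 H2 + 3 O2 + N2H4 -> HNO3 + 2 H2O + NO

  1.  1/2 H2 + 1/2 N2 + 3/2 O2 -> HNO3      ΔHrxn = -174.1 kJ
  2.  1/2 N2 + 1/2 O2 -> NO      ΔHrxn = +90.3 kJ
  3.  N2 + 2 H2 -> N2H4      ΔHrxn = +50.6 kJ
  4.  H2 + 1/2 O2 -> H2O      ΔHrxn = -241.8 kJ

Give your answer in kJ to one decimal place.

eq. 1 as written (HNO3 already on the product side): -174.1 kJ
eq. 2 as written (NO already on the product side): +90.3 kJ
eq. 3 reversed (reverse to put N2H4 on the reactant side): -50.6 kJ
eq. 4 × 2 (scale by 2 for the 2 H2O): (2)·(-241.8) = -483.6 kJ
By Hess's law, ΔHrxn = (1)·(-174.1) + (1)·(+90.3) + (-1)·(+50.6) + (2)·(-241.8) = -618.0 kJ

ΔHrxn = -618.0 kJ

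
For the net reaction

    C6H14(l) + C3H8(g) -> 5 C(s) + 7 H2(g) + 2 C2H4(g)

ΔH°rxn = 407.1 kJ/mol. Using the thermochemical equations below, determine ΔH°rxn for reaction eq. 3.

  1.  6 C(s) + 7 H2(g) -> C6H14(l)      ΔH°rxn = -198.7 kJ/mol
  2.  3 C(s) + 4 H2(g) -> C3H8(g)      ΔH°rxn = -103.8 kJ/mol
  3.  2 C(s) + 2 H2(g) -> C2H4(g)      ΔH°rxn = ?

ΔH°rxn = 52.3 kJ/mol

eq. 1 reversed (C6H14(l) must end up as a reactant): +198.7 kJ/mol
eq. 2 reversed (C3H8(g) must end up as a reactant): +103.8 kJ/mol
eq. 3 × 2 (×2 to match 2 C2H4(g) in the target): contributes 2·x
+407.1 = (+198.7) + (+103.8) + 2·x
x = (+407.1 − (+302.5)) / (2) = 52.3 kJ/mol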